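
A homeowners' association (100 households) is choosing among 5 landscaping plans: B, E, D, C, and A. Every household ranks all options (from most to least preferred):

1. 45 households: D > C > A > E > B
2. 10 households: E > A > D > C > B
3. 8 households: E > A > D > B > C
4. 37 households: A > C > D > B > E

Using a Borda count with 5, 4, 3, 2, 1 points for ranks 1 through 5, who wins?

A

B: 45·1 + 10·1 + 8·2 + 37·2 = 145
E: 45·2 + 10·5 + 8·5 + 37·1 = 217
D: 45·5 + 10·3 + 8·3 + 37·3 = 390
C: 45·4 + 10·2 + 8·1 + 37·4 = 356
A: 45·3 + 10·4 + 8·4 + 37·5 = 392
A has the highest Borda score (392).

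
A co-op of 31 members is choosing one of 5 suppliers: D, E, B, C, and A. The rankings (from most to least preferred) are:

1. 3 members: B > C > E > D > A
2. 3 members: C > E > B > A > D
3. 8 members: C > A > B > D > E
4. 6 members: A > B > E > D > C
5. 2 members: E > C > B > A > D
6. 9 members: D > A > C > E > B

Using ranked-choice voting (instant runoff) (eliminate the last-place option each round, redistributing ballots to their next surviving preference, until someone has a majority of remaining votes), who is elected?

C

Round 1: D 9, E 2, B 3, C 11, A 6. Eliminate E.
Round 2: D 9, B 3, C 13, A 6. Eliminate B.
Round 3: D 9, C 16, A 6. C has a majority.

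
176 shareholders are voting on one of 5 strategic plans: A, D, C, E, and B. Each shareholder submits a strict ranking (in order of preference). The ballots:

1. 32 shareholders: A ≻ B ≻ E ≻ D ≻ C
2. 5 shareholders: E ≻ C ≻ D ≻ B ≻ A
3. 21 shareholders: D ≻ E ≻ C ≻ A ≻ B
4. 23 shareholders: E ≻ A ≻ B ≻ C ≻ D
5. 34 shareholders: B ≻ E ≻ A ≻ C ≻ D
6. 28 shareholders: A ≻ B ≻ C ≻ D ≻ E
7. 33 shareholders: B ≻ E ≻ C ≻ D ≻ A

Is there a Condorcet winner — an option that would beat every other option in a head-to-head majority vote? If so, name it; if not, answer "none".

Checking pairwise contests:
E beats A 116–60.
A beats D 117–59.
A beats C 117–59.
B beats E 127–49.
A beats B 104–72.
Every option loses at least one head-to-head, so there is no Condorcet winner.

none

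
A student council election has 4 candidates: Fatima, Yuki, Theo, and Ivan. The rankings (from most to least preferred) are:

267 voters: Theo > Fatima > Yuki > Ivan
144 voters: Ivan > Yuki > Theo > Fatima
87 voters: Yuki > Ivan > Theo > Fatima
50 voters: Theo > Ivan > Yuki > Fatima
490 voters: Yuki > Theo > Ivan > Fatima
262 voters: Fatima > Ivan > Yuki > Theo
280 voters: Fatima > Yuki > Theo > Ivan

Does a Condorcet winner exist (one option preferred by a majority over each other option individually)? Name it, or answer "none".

none

Checking pairwise contests:
Theo beats Fatima 1038–542.
Fatima beats Yuki 809–771.
Yuki beats Theo 1263–317.
Fatima beats Ivan 809–771.
Every option loses at least one head-to-head, so there is no Condorcet winner.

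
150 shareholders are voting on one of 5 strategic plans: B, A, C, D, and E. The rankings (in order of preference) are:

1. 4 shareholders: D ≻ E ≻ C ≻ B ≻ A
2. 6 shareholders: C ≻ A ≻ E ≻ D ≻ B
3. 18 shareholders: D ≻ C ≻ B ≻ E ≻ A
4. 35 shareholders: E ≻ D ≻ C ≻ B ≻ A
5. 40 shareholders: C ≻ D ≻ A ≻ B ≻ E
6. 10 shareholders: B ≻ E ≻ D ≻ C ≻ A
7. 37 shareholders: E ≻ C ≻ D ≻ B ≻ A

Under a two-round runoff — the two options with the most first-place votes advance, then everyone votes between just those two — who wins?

E

Round 1 first-place votes: B 10, A 0, C 46, D 22, E 72.
E and C advance.
Runoff: E is preferred to C by 86 voters; C by 64.
E wins the runoff.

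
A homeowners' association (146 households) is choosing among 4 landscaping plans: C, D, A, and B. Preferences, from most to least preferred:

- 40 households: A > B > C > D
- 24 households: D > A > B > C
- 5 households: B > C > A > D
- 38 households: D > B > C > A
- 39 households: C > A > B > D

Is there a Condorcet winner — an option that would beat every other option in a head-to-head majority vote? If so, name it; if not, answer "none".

none

Checking pairwise contests:
B beats C 107–39.
C beats D 84–62.
C beats A 82–64.
A beats B 103–43.
Every option loses at least one head-to-head, so there is no Condorcet winner.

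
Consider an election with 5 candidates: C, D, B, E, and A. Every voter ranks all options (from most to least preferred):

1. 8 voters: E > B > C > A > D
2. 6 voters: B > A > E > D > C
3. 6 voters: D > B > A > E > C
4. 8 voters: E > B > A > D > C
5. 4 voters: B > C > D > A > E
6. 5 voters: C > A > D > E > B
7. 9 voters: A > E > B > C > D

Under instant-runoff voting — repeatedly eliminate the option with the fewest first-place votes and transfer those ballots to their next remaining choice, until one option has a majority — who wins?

E

Round 1: C 5, D 6, B 10, E 16, A 9. Eliminate C.
Round 2: D 6, B 10, E 16, A 14. Eliminate D.
Round 3: B 16, E 16, A 14. Eliminate A.
Round 4: B 16, E 30. E has a majority.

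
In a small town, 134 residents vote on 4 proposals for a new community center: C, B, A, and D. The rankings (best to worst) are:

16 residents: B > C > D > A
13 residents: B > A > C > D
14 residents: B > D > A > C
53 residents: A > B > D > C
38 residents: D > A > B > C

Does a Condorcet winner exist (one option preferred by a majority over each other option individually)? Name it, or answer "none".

Checking pairwise contests:
B beats C 134–0.
A beats B 91–43.
D beats A 68–66.
B beats D 96–38.
Every option loses at least one head-to-head, so there is no Condorcet winner.

none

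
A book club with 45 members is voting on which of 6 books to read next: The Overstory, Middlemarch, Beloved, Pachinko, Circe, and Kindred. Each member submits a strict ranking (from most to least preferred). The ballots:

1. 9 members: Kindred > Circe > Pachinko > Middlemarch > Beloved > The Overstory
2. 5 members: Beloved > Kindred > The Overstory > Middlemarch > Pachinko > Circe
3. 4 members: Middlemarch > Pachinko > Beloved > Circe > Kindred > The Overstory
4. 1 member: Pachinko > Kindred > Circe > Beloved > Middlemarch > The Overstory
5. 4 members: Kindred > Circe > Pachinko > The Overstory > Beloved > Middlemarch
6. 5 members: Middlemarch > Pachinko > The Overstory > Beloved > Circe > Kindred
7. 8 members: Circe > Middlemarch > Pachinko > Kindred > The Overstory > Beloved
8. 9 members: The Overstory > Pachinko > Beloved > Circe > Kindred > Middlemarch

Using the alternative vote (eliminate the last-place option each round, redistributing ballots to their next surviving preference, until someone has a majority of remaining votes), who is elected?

Kindred

Round 1: The Overstory 9, Middlemarch 9, Beloved 5, Pachinko 1, Circe 8, Kindred 13. Eliminate Pachinko.
Round 2: The Overstory 9, Middlemarch 9, Beloved 5, Circe 8, Kindred 14. Eliminate Beloved.
Round 3: The Overstory 9, Middlemarch 9, Circe 8, Kindred 19. Eliminate Circe.
Round 4: The Overstory 9, Middlemarch 17, Kindred 19. Eliminate The Overstory.
Round 5: Middlemarch 17, Kindred 28. Kindred has a majority.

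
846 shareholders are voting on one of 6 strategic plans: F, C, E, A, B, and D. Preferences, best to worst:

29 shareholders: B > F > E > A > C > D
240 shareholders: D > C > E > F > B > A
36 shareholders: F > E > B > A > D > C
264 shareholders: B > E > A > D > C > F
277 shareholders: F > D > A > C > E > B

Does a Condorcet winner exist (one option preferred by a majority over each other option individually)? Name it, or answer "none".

D

D vs F: 504–342 for D.
D vs C: 817–29 for D.
D vs E: 517–329 for D.
D vs A: 517–329 for D.
D vs B: 517–329 for D.
D beats every other option head-to-head.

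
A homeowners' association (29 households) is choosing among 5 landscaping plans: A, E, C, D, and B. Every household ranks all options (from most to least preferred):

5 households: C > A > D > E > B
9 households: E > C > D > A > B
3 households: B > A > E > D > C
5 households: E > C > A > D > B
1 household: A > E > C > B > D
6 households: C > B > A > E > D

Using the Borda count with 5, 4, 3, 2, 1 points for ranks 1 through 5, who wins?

C

A: 5·4 + 9·2 + 3·4 + 5·3 + 1·5 + 6·3 = 88
E: 5·2 + 9·5 + 3·3 + 5·5 + 1·4 + 6·2 = 105
C: 5·5 + 9·4 + 3·1 + 5·4 + 1·3 + 6·5 = 117
D: 5·3 + 9·3 + 3·2 + 5·2 + 1·1 + 6·1 = 65
B: 5·1 + 9·1 + 3·5 + 5·1 + 1·2 + 6·4 = 60
C has the highest Borda score (117).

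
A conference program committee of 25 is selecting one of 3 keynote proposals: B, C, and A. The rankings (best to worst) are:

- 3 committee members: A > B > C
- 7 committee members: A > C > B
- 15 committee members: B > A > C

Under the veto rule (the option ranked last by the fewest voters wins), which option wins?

A

Last-place votes: B 7, C 18, A 0.
A is ranked last by the fewest voters, so A wins.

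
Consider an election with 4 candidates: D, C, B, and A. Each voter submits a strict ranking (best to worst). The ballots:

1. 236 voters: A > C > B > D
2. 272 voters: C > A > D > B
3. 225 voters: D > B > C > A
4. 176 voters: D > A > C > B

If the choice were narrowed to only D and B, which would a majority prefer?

D

Voters preferring D to B: 673; preferring B to D: 236.
D wins the head-to-head.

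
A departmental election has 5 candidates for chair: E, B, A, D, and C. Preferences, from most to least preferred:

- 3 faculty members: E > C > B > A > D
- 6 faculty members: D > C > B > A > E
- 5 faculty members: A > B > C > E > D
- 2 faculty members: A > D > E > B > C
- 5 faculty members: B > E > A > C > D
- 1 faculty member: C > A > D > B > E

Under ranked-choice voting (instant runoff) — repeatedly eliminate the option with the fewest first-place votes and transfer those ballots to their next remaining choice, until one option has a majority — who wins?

Round 1: E 3, B 5, A 7, D 6, C 1. Eliminate C.
Round 2: E 3, B 5, A 8, D 6. Eliminate E.
Round 3: B 8, A 8, D 6. Eliminate D.
Round 4: B 14, A 8. B has a majority.

B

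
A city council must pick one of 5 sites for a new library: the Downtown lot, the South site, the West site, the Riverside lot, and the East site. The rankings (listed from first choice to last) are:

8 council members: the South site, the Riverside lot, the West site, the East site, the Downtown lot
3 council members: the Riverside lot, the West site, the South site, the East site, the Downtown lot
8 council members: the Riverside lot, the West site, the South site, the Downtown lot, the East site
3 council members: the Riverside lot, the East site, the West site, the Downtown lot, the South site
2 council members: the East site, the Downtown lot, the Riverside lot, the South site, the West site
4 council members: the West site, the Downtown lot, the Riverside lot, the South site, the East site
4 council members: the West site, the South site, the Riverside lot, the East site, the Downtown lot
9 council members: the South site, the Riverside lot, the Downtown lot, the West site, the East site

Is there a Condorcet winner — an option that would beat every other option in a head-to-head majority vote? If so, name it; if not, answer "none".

Checking pairwise contests:
the South site beats the Downtown lot 32–9.
the West site beats the South site 22–19.
the Riverside lot beats the West site 33–8.
the South site beats the Riverside lot 21–20.
the Downtown lot beats the East site 21–20.
Every option loses at least one head-to-head, so there is no Condorcet winner.

none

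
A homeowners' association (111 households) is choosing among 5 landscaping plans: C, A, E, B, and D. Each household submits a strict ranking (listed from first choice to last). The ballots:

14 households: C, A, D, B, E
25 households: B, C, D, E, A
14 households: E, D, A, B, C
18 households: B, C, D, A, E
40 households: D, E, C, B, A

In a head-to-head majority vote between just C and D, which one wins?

C

Voters preferring C to D: 57; preferring D to C: 54.
C wins the head-to-head.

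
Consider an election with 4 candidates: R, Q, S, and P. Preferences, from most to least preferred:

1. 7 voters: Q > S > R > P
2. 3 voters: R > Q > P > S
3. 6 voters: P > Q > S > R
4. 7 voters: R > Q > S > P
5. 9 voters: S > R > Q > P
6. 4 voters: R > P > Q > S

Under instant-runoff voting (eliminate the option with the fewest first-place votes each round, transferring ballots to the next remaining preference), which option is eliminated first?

Round 1: R 14, Q 7, S 9, P 6. Eliminate P.

P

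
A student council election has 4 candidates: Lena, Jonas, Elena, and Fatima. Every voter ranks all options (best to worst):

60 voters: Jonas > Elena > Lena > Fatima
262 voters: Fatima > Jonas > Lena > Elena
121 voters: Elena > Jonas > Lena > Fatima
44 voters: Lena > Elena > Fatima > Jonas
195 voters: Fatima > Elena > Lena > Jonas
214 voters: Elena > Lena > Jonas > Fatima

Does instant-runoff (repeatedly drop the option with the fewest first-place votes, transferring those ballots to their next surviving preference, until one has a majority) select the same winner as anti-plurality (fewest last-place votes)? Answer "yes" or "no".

Instant-runoff — R1 Lena 44, Jonas 60, Elena 335, Fatima 457 (Fatima winner). Winner: Fatima.
Anti-plurality — last-place votes: Lena 0, Jonas 239, Elena 262, Fatima 395. Winner: Lena.
The two methods disagree.

no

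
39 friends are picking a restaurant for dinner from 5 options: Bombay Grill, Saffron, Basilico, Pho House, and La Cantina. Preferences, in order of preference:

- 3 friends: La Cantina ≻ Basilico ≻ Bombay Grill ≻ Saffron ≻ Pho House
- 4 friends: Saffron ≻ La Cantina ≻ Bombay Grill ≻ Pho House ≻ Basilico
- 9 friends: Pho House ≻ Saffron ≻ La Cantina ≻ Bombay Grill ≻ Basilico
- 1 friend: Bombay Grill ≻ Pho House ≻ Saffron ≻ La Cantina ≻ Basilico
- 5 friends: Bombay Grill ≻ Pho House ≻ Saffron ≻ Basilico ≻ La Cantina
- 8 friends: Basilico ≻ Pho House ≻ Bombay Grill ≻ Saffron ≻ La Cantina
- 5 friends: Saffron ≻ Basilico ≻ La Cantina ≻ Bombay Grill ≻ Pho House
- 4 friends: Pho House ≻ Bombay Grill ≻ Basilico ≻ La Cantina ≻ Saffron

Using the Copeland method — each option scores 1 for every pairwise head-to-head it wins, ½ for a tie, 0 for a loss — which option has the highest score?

Bombay Grill: beats Saffron and Basilico; loses to Pho House and La Cantina → score 2.
Saffron: beats Basilico and La Cantina; loses to Bombay Grill and Pho House → score 2.
Basilico: beats La Cantina; loses to Bombay Grill, Saffron, and Pho House → score 1.
Pho House: beats Bombay Grill, Saffron, Basilico, and La Cantina → score 4.
La Cantina: beats Bombay Grill; loses to Saffron, Basilico, and Pho House → score 1.
Pho House has the best pairwise record.

Pho House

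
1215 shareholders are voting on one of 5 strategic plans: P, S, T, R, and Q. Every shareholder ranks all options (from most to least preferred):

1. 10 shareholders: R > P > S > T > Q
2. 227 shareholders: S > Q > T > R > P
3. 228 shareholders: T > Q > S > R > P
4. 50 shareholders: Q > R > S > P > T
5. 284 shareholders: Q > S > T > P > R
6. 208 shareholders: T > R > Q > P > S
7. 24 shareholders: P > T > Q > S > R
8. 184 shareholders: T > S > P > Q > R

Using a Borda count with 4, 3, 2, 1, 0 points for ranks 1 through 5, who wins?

P: 10·3 + 227·0 + 228·0 + 50·1 + 284·1 + 208·1 + 24·4 + 184·2 = 1036
S: 10·2 + 227·4 + 228·2 + 50·2 + 284·3 + 208·0 + 24·1 + 184·3 = 2912
T: 10·1 + 227·2 + 228·4 + 50·0 + 284·2 + 208·4 + 24·3 + 184·4 = 3584
R: 10·4 + 227·1 + 228·1 + 50·3 + 284·0 + 208·3 + 24·0 + 184·0 = 1269
Q: 10·0 + 227·3 + 228·3 + 50·4 + 284·4 + 208·2 + 24·2 + 184·1 = 3349
T has the highest Borda score (3584).

T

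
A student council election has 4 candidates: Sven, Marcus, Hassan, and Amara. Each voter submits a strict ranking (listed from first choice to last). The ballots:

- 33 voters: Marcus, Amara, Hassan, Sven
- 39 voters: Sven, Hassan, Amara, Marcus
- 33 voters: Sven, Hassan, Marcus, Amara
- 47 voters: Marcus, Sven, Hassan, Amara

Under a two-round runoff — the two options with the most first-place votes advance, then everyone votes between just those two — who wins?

Round 1 first-place votes: Sven 72, Marcus 80, Hassan 0, Amara 0.
Marcus and Sven advance.
Runoff: Marcus is preferred to Sven by 80 voters; Sven by 72.
Marcus wins the runoff.

Marcus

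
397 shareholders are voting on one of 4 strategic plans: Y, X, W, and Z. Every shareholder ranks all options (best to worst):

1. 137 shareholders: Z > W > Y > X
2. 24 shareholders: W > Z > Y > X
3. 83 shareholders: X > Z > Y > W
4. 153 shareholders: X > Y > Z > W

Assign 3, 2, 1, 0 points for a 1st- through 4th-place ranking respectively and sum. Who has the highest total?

Y: 137·1 + 24·1 + 83·1 + 153·2 = 550
X: 137·0 + 24·0 + 83·3 + 153·3 = 708
W: 137·2 + 24·3 + 83·0 + 153·0 = 346
Z: 137·3 + 24·2 + 83·2 + 153·1 = 778
Z has the highest Borda score (778).

Z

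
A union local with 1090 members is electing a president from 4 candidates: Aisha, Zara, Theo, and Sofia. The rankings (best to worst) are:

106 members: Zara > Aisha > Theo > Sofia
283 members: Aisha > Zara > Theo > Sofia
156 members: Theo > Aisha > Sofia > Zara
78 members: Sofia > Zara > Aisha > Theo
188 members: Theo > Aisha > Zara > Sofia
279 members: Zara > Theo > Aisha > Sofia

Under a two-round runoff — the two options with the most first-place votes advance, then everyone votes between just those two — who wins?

Round 1 first-place votes: Aisha 283, Zara 385, Theo 344, Sofia 78.
Zara and Theo advance.
Runoff: Zara is preferred to Theo by 746 voters; Theo by 344.
Zara wins the runoff.

Zara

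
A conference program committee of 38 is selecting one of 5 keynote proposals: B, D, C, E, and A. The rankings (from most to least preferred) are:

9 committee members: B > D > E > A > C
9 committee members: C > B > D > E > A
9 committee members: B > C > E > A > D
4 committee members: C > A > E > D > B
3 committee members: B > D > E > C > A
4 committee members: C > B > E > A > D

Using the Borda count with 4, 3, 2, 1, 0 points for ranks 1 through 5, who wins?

B: 9·4 + 9·3 + 9·4 + 4·0 + 3·4 + 4·3 = 123
D: 9·3 + 9·2 + 9·0 + 4·1 + 3·3 + 4·0 = 58
C: 9·0 + 9·4 + 9·3 + 4·4 + 3·1 + 4·4 = 98
E: 9·2 + 9·1 + 9·2 + 4·2 + 3·2 + 4·2 = 67
A: 9·1 + 9·0 + 9·1 + 4·3 + 3·0 + 4·1 = 34
B has the highest Borda score (123).

B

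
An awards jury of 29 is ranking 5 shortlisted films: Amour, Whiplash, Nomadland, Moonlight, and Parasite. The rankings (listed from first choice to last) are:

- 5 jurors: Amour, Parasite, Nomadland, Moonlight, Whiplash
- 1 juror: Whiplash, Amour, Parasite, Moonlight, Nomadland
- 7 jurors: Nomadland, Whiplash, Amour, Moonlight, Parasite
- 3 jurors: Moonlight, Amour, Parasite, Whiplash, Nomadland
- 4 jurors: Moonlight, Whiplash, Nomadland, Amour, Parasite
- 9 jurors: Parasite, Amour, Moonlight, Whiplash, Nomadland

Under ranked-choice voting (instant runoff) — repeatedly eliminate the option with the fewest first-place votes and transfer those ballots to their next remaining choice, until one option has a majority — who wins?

Round 1: Amour 5, Whiplash 1, Nomadland 7, Moonlight 7, Parasite 9. Eliminate Whiplash.
Round 2: Amour 6, Nomadland 7, Moonlight 7, Parasite 9. Eliminate Amour.
Round 3: Nomadland 7, Moonlight 7, Parasite 15. Parasite has a majority.

Parasite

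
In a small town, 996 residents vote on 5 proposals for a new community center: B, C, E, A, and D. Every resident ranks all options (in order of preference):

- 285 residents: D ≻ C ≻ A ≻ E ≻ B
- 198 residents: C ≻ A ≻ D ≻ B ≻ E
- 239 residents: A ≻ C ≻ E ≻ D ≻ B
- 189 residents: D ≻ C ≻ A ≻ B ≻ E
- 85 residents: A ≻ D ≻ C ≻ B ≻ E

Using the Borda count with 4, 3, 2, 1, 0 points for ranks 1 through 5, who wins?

C

B: 285·0 + 198·1 + 239·0 + 189·1 + 85·1 = 472
C: 285·3 + 198·4 + 239·3 + 189·3 + 85·2 = 3101
E: 285·1 + 198·0 + 239·2 + 189·0 + 85·0 = 763
A: 285·2 + 198·3 + 239·4 + 189·2 + 85·4 = 2838
D: 285·4 + 198·2 + 239·1 + 189·4 + 85·3 = 2786
C has the highest Borda score (3101).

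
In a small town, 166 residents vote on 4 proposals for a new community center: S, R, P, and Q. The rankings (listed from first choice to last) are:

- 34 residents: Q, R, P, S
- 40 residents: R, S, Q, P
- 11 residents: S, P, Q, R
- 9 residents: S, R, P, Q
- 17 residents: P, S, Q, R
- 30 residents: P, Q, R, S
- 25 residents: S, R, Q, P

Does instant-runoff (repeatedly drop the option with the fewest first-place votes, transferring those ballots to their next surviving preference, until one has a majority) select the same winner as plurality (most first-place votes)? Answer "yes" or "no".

Instant-runoff — R1 S 45, R 40, P 47, Q 34 (Q out); R2 S 45, R 74, P 47 (S out); R3 R 108, P 58 (R winner). Winner: R.
Plurality — first-place votes: S 45, R 40, P 47, Q 34. Winner: P.
The two methods disagree.

no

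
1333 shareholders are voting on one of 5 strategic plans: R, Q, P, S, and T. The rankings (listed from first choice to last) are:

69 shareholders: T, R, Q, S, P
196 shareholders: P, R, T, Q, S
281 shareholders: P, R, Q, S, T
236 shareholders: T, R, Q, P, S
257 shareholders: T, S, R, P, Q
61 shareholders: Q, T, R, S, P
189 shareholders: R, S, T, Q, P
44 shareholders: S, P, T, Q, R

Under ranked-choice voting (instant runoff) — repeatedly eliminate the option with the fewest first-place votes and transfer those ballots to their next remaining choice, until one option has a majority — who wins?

T

Round 1: R 189, Q 61, P 477, S 44, T 562. Eliminate S.
Round 2: R 189, Q 61, P 521, T 562. Eliminate Q.
Round 3: R 189, P 521, T 623. Eliminate R.
Round 4: P 521, T 812. T has a majority.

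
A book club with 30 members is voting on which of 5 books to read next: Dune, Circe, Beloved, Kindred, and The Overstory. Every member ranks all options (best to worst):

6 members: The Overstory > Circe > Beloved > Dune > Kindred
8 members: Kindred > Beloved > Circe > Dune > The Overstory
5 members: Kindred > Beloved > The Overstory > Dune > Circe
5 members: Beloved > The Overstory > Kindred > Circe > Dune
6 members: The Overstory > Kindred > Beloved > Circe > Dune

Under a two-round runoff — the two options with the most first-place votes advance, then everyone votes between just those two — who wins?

Round 1 first-place votes: Dune 0, Circe 0, Beloved 5, Kindred 13, The Overstory 12.
Kindred and The Overstory advance.
Runoff: Kindred is preferred to The Overstory by 13 voters; The Overstory by 17.
The Overstory wins the runoff.

The Overstory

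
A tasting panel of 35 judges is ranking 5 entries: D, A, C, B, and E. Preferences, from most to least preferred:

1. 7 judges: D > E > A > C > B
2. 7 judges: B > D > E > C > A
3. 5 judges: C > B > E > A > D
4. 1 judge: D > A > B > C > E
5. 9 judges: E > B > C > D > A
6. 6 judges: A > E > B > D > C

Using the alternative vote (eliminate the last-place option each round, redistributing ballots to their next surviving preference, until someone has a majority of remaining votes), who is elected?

Round 1: D 8, A 6, C 5, B 7, E 9. Eliminate C.
Round 2: D 8, A 6, B 12, E 9. Eliminate A.
Round 3: D 8, B 12, E 15. Eliminate D.
Round 4: B 13, E 22. E has a majority.

E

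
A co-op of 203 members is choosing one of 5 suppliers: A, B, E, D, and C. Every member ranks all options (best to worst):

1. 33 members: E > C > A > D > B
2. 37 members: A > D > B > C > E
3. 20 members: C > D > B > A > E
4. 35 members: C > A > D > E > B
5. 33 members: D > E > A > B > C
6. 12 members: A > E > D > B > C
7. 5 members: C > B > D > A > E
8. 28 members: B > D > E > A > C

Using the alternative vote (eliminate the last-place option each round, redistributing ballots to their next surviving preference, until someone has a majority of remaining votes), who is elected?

D

Round 1: A 49, B 28, E 33, D 33, C 60. Eliminate B.
Round 2: A 49, E 33, D 61, C 60. Eliminate E.
Round 3: A 49, D 61, C 93. Eliminate A.
Round 4: D 110, C 93. D has a majority.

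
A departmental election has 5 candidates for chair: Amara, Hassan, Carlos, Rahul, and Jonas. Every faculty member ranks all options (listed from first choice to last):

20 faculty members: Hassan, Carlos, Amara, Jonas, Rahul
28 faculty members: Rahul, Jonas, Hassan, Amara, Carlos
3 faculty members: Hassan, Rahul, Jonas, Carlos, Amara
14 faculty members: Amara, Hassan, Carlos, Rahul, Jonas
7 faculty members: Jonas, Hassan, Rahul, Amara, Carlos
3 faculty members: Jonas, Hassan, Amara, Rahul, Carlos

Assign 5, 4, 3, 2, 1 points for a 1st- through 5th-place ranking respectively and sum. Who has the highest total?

Amara: 20·3 + 28·2 + 3·1 + 14·5 + 7·2 + 3·3 = 212
Hassan: 20·5 + 28·3 + 3·5 + 14·4 + 7·4 + 3·4 = 295
Carlos: 20·4 + 28·1 + 3·2 + 14·3 + 7·1 + 3·1 = 166
Rahul: 20·1 + 28·5 + 3·4 + 14·2 + 7·3 + 3·2 = 227
Jonas: 20·2 + 28·4 + 3·3 + 14·1 + 7·5 + 3·5 = 225
Hassan has the highest Borda score (295).

Hassan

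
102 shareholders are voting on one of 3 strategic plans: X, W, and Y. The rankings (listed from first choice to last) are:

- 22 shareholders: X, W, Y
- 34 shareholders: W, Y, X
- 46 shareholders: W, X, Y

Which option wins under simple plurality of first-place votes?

First-place votes: X 22, W 80, Y 0.
W has the most first-place votes.

W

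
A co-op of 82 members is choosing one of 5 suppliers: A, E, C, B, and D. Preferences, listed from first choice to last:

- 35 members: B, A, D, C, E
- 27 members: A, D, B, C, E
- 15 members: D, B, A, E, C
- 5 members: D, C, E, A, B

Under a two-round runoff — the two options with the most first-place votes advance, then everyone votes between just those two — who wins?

B

Round 1 first-place votes: A 27, E 0, C 0, B 35, D 20.
B and A advance.
Runoff: B is preferred to A by 50 voters; A by 32.
B wins the runoff.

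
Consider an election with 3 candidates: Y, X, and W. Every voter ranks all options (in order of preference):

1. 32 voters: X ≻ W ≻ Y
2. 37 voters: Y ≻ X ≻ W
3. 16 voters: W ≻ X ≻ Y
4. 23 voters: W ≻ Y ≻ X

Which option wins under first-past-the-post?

First-place votes: Y 37, X 32, W 39.
W has the most first-place votes.

W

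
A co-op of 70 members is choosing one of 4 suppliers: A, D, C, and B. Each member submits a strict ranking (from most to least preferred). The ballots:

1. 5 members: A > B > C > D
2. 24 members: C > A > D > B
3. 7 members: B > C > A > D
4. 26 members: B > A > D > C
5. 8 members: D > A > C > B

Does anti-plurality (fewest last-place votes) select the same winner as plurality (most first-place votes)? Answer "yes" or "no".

Anti-plurality — last-place votes: A 0, D 12, C 26, B 32. Winner: A.
Plurality — first-place votes: A 5, D 8, C 24, B 33. Winner: B.
The two methods disagree.

no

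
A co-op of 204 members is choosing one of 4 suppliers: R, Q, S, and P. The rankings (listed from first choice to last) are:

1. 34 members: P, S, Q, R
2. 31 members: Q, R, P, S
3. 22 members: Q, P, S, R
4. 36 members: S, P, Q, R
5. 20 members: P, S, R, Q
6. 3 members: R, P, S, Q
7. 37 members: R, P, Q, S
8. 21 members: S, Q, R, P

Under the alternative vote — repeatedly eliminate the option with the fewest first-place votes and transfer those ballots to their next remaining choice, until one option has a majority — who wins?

Round 1: R 40, Q 53, S 57, P 54. Eliminate R.
Round 2: Q 53, S 57, P 94. Eliminate Q.
Round 3: S 57, P 147. P has a majority.

P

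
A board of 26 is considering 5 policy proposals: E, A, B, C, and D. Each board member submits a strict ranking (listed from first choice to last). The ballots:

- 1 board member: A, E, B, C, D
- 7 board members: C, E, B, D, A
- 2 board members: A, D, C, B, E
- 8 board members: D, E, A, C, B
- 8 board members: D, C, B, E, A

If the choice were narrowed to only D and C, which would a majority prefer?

Voters preferring D to C: 18; preferring C to D: 8.
D wins the head-to-head.

D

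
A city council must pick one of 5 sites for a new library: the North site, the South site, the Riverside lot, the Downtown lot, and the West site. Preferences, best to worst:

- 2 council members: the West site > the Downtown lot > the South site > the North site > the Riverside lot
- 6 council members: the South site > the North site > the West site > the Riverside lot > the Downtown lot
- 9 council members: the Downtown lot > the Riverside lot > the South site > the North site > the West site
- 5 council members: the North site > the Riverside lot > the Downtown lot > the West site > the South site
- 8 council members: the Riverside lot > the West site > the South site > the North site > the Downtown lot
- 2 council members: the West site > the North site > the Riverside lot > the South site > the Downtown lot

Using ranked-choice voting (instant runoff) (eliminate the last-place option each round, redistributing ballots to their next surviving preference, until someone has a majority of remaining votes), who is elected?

Round 1: the North site 5, the South site 6, the Riverside lot 8, the Downtown lot 9, the West site 4. Eliminate the West site.
Round 2: the North site 7, the South site 6, the Riverside lot 8, the Downtown lot 11. Eliminate the South site.
Round 3: the North site 13, the Riverside lot 8, the Downtown lot 11. Eliminate the Riverside lot.
Round 4: the North site 21, the Downtown lot 11. The North site has a majority.

the North site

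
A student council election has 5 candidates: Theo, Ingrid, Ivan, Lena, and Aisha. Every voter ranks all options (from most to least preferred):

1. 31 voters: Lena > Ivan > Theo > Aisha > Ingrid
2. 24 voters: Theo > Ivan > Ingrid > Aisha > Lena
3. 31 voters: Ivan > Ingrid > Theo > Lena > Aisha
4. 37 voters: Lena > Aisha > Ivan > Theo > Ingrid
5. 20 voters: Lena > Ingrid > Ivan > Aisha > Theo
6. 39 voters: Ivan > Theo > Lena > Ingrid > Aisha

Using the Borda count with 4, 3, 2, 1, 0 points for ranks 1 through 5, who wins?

Ivan

Theo: 31·2 + 24·4 + 31·2 + 37·1 + 20·0 + 39·3 = 374
Ingrid: 31·0 + 24·2 + 31·3 + 37·0 + 20·3 + 39·1 = 240
Ivan: 31·3 + 24·3 + 31·4 + 37·2 + 20·2 + 39·4 = 559
Lena: 31·4 + 24·0 + 31·1 + 37·4 + 20·4 + 39·2 = 461
Aisha: 31·1 + 24·1 + 31·0 + 37·3 + 20·1 + 39·0 = 186
Ivan has the highest Borda score (559).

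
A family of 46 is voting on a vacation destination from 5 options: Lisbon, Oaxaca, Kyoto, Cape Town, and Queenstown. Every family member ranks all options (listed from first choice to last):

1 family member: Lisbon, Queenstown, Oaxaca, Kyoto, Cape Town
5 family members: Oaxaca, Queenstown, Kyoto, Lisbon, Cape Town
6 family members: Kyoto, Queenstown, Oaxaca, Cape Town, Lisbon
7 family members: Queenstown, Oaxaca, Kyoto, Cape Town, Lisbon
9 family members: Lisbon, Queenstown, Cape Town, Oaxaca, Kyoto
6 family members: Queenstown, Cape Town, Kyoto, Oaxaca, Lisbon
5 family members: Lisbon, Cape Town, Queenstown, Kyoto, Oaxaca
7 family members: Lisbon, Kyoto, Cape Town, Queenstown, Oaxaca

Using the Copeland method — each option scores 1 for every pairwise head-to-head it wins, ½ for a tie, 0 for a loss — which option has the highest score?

Lisbon: beats Cape Town; loses to Oaxaca, Kyoto, and Queenstown → score 1.
Oaxaca: beats Lisbon; loses to Kyoto, Cape Town, and Queenstown → score 1.
Kyoto: beats Lisbon, Oaxaca, and Cape Town; loses to Queenstown → score 3.
Cape Town: beats Oaxaca; loses to Lisbon, Kyoto, and Queenstown → score 1.
Queenstown: beats Lisbon, Oaxaca, Kyoto, and Cape Town → score 4.
Queenstown has the best pairwise record.

Queenstown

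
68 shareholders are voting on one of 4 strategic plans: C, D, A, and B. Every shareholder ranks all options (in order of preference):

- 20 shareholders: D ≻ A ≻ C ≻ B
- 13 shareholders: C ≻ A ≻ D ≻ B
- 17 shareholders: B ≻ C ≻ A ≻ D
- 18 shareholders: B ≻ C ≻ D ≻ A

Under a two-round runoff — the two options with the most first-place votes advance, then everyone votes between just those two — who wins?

B

Round 1 first-place votes: C 13, D 20, A 0, B 35.
B and D advance.
Runoff: B is preferred to D by 35 voters; D by 33.
B wins the runoff.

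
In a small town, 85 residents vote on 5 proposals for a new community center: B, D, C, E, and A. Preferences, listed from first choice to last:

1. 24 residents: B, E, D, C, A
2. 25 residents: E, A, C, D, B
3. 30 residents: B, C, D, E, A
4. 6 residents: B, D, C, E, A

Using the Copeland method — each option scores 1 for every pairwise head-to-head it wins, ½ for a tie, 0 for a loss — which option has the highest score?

B: beats D, C, E, and A → score 4.
D: beats A; loses to B, C, and E → score 1.
C: beats D and A; loses to B and E → score 2.
E: beats D, C, and A; loses to B → score 3.
A: loses to B, D, C, and E → score 0.
B has the best pairwise record.

B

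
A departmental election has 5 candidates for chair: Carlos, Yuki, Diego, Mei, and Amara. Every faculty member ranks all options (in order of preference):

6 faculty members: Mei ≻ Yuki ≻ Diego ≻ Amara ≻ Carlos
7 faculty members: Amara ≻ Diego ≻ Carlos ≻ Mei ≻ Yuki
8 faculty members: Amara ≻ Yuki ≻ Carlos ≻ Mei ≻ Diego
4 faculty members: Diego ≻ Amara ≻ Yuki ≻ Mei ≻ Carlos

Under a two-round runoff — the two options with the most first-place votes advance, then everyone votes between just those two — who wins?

Amara

Round 1 first-place votes: Carlos 0, Yuki 0, Diego 4, Mei 6, Amara 15.
Amara and Mei advance.
Runoff: Amara is preferred to Mei by 19 voters; Mei by 6.
Amara wins the runoff.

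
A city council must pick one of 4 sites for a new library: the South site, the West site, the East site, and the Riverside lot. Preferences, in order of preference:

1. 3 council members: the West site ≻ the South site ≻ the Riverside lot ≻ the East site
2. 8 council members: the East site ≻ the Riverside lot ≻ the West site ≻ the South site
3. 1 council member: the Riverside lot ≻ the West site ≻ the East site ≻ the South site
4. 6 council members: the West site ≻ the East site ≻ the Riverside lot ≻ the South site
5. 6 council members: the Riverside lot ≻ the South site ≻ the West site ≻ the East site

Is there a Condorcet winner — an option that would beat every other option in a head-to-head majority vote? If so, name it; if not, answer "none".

none

Checking pairwise contests:
the West site beats the South site 18–6.
the Riverside lot beats the West site 15–9.
the West site beats the East site 16–8.
the East site beats the Riverside lot 14–10.
Every option loses at least one head-to-head, so there is no Condorcet winner.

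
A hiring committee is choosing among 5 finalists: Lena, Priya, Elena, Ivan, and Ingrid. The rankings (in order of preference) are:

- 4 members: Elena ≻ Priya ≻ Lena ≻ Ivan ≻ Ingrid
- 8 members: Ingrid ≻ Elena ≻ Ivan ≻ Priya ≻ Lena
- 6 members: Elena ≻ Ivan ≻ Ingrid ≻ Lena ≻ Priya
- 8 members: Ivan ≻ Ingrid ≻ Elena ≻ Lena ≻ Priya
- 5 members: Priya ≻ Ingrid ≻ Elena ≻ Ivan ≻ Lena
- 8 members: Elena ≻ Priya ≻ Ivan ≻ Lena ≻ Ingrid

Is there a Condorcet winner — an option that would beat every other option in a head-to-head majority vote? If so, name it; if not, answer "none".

Checking pairwise contests:
Priya beats Lena 25–14.
Elena beats Priya 34–5.
Ingrid beats Elena 21–18.
Elena beats Ivan 31–8.
Ivan beats Ingrid 26–13.
Every option loses at least one head-to-head, so there is no Condorcet winner.

none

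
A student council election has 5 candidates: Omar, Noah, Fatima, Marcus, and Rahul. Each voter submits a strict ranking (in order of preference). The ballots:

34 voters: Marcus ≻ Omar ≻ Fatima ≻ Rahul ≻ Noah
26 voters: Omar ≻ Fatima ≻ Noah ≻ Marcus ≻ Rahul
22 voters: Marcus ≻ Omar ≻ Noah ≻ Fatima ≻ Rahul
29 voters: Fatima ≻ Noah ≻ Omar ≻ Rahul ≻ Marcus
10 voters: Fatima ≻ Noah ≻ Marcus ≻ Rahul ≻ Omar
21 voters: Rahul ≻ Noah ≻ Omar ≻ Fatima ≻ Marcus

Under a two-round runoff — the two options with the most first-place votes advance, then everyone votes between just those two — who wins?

Fatima

Round 1 first-place votes: Omar 26, Noah 0, Fatima 39, Marcus 56, Rahul 21.
Marcus and Fatima advance.
Runoff: Marcus is preferred to Fatima by 56 voters; Fatima by 86.
Fatima wins the runoff.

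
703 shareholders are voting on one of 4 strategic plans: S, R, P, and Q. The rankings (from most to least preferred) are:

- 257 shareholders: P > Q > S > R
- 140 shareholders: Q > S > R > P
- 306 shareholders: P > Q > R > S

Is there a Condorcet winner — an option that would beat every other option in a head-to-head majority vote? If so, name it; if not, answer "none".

P vs S: 563–140 for P.
P vs R: 563–140 for P.
P vs Q: 563–140 for P.
P beats every other option head-to-head.

P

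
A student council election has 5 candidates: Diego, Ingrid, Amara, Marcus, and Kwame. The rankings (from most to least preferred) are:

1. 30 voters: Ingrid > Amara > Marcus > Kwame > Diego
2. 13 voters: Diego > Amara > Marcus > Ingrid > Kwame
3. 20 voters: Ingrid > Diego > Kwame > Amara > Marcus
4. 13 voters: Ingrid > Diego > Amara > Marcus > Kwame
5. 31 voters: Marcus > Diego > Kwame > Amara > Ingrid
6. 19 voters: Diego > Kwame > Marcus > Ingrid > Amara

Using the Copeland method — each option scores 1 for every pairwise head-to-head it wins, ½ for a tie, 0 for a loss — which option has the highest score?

Diego

Diego: beats Amara, Marcus, and Kwame; ties Ingrid → score 3.5.
Ingrid: beats Amara and Kwame; ties Diego and Marcus → score 3.
Amara: beats Marcus; loses to Diego, Ingrid, and Kwame → score 1.
Marcus: beats Kwame; ties Ingrid; loses to Diego and Amara → score 1.5.
Kwame: beats Amara; loses to Diego, Ingrid, and Marcus → score 1.
Diego has the best pairwise record.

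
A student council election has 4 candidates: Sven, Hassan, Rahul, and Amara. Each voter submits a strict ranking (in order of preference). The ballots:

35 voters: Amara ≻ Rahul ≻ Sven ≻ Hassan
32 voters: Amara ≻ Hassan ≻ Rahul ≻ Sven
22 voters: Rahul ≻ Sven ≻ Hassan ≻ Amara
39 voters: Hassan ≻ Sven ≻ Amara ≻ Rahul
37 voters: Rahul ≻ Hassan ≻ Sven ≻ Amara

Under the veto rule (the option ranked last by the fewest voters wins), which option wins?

Sven

Last-place votes: Sven 32, Hassan 35, Rahul 39, Amara 59.
Sven is ranked last by the fewest voters, so Sven wins.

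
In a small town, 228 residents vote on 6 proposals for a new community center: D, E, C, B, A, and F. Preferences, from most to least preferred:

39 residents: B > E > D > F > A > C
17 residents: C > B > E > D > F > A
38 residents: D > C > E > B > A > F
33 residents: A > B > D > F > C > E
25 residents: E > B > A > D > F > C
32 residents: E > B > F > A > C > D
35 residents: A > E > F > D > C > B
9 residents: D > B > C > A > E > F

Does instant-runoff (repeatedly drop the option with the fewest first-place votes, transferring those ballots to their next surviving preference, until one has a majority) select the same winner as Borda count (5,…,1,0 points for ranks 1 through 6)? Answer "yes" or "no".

Instant-runoff — R1 D 47, E 57, C 17, B 39, A 68, F 0 (F out); R2 D 47, E 57, C 17, B 39, A 68 (C out); R3 D 47, E 57, B 56, A 68 (D out); R4 E 95, B 65, A 68 (B out); R5 E 151, A 77 (E winner). Winner: E.
Borda — scores: D 605, E 755, C 364, B 735, A 574, F 387. Winner: E.
The two methods agree.

yes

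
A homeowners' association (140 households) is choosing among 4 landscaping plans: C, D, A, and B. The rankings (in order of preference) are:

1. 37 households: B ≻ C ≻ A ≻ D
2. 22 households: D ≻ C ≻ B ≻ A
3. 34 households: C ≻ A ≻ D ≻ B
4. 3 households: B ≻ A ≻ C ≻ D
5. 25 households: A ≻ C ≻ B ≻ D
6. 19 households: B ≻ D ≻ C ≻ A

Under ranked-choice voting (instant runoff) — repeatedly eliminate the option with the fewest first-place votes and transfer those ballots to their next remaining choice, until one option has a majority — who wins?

Round 1: C 34, D 22, A 25, B 59. Eliminate D.
Round 2: C 56, A 25, B 59. Eliminate A.
Round 3: C 81, B 59. C has a majority.

C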